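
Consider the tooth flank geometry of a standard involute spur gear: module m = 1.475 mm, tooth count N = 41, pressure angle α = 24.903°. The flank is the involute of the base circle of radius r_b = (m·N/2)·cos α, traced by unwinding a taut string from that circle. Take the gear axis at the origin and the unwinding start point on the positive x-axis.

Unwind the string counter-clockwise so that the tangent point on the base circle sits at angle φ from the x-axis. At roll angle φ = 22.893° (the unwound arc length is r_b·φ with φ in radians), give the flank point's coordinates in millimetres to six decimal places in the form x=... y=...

x=29.528715 y=0.573896

pitch radius r_p = m·N/2 = 1.475·41/2 = 30.237500
base radius r_b = r_p·cos α = 30.237500·cos 24.903° = 27.426077
roll angle φ = 22.893° = 0.39955823 rad
x = r_b·(cos φ + φ·sin φ) = 27.426077·(0.92123294 + 0.39955823·0.38901140) = 29.528715
y = r_b·(sin φ − φ·cos φ) = 27.426077·(0.38901140 − 0.39955823·0.92123294) = 0.573896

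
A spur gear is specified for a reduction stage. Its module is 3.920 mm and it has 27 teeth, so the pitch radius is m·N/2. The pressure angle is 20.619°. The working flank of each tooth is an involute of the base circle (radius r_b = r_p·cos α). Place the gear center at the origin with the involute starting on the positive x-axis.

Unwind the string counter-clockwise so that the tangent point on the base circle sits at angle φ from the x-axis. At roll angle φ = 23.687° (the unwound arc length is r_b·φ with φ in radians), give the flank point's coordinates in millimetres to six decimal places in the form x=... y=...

pitch radius r_p = m·N/2 = 3.920·27/2 = 52.920000
base radius r_b = r_p·cos α = 52.920000·cos 20.619° = 49.530093
roll angle φ = 23.687° = 0.41341614 rad
x = r_b·(cos φ + φ·sin φ) = 49.530093·(0.91575377 + 0.41341614·0.40174001) = 53.583615
y = r_b·(sin φ − φ·cos φ) = 49.530093·(0.40174001 − 0.41341614·0.91575377) = 1.146751

x=53.583615 y=1.146751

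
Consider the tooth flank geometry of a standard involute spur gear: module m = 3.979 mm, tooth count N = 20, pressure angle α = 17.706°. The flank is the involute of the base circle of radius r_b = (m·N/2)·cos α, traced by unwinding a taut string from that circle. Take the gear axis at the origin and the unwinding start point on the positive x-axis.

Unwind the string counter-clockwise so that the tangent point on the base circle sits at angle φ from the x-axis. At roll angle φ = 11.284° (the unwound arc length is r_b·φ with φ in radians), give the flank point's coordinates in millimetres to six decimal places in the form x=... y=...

pitch radius r_p = m·N/2 = 3.979·20/2 = 39.790000
base radius r_b = r_p·cos α = 39.790000·cos 17.706° = 37.905133
roll angle φ = 11.284° = 0.19694295 rad
x = r_b·(cos φ + φ·sin φ) = 37.905133·(0.98066934 + 0.19694295·0.19567230) = 38.633125
y = r_b·(sin φ − φ·cos φ) = 37.905133·(0.19567230 − 0.19694295·0.98066934) = 0.096142

x=38.633125 y=0.096142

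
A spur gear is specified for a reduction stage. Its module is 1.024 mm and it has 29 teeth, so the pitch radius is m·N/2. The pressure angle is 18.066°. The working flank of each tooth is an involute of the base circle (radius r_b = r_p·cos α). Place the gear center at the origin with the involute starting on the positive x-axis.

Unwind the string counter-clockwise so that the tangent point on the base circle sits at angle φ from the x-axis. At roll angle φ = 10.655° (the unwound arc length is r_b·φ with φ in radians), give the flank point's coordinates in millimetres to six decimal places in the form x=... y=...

x=14.357972 y=0.030156

pitch radius r_p = m·N/2 = 1.024·29/2 = 14.848000
base radius r_b = r_p·cos α = 14.848000·cos 18.066° = 14.115992
roll angle φ = 10.655° = 0.18596483 rad
x = r_b·(cos φ + φ·sin φ) = 14.115992·(0.98275832 + 0.18596483·0.18489482) = 14.357972
y = r_b·(sin φ − φ·cos φ) = 14.115992·(0.18489482 − 0.18596483·0.98275832) = 0.030156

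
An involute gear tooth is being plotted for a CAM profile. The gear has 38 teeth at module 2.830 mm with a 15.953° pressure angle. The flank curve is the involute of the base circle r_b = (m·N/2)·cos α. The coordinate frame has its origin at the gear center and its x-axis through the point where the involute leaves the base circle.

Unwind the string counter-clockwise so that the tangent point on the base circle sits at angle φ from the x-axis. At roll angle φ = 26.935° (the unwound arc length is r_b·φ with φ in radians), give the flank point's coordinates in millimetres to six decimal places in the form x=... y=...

x=57.100123 y=1.751125

pitch radius r_p = m·N/2 = 2.830·38/2 = 53.770000
base radius r_b = r_p·cos α = 53.770000·cos 15.953° = 51.699182
roll angle φ = 26.935° = 0.47010443 rad
x = r_b·(cos φ + φ·sin φ) = 51.699182·(0.89152099 + 0.47010443·0.45297939) = 57.100123
y = r_b·(sin φ − φ·cos φ) = 51.699182·(0.45297939 − 0.47010443·0.89152099) = 1.751125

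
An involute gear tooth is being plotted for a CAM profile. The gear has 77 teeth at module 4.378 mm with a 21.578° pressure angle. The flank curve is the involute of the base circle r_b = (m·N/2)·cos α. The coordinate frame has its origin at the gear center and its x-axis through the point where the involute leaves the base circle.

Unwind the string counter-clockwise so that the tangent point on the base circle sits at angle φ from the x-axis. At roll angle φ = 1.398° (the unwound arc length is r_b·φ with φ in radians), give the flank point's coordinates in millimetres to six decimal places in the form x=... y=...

x=156.787080 y=0.000759

pitch radius r_p = m·N/2 = 4.378·77/2 = 168.553000
base radius r_b = r_p·cos α = 168.553000·cos 21.578° = 156.740429
roll angle φ = 1.398° = 0.02439970 rad
x = r_b·(cos φ + φ·sin φ) = 156.740429·(0.99970234 + 0.02439970·0.02439728) = 156.787080
y = r_b·(sin φ − φ·cos φ) = 156.740429·(0.02439728 − 0.02439970·0.99970234) = 0.000759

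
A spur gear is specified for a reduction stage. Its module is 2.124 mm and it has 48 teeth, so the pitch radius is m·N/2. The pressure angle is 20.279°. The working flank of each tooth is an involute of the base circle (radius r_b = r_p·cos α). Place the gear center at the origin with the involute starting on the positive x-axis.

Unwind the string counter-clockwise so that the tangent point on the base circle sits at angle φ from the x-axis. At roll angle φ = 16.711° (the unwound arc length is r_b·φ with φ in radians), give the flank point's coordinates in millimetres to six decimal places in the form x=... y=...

pitch radius r_p = m·N/2 = 2.124·48/2 = 50.976000
base radius r_b = r_p·cos α = 50.976000·cos 20.279° = 47.816305
roll angle φ = 16.711° = 0.29166197 rad
x = r_b·(cos φ + φ·sin φ) = 47.816305·(0.95776731 + 0.29166197·0.28754440) = 49.807045
y = r_b·(sin φ − φ·cos φ) = 47.816305·(0.28754440 − 0.29166197·0.95776731) = 0.392099

x=49.807045 y=0.392099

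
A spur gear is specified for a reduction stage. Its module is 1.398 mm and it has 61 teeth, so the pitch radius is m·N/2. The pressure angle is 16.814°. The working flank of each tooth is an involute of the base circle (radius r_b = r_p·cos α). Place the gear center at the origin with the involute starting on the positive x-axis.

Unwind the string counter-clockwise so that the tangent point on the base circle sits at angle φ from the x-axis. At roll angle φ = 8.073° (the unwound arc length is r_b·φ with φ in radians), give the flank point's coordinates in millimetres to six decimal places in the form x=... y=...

x=41.219285 y=0.037983

pitch radius r_p = m·N/2 = 1.398·61/2 = 42.639000
base radius r_b = r_p·cos α = 42.639000·cos 16.814° = 40.816134
roll angle φ = 8.073° = 0.14090043 rad
x = r_b·(cos φ + φ·sin φ) = 40.816134·(0.99008995 + 0.14090043·0.14043468) = 41.219285
y = r_b·(sin φ − φ·cos φ) = 40.816134·(0.14043468 − 0.14090043·0.99008995) = 0.037983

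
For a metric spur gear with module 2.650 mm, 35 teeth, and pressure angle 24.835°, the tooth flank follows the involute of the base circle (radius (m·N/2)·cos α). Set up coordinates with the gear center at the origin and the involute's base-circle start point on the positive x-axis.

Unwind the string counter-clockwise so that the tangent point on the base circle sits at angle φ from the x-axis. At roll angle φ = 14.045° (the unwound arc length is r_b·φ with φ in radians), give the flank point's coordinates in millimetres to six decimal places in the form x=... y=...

x=43.331829 y=0.205402

pitch radius r_p = m·N/2 = 2.650·35/2 = 46.375000
base radius r_b = r_p·cos α = 46.375000·cos 24.835° = 42.086290
roll angle φ = 14.045° = 0.24513149 rad
x = r_b·(cos φ + φ·sin φ) = 42.086290·(0.97010542 + 0.24513149·0.24268389) = 43.331829
y = r_b·(sin φ − φ·cos φ) = 42.086290·(0.24268389 − 0.24513149·0.97010542) = 0.205402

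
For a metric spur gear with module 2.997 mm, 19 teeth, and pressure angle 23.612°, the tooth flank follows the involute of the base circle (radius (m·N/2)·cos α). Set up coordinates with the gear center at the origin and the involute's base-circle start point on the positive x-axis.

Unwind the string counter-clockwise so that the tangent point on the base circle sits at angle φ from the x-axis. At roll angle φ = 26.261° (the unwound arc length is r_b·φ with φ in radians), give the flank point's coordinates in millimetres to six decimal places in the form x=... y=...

x=28.685810 y=0.819845

pitch radius r_p = m·N/2 = 2.997·19/2 = 28.471500
base radius r_b = r_p·cos α = 28.471500·cos 23.612° = 26.087834
roll angle φ = 26.261° = 0.45834091 rad
x = r_b·(cos φ + φ·sin φ) = 26.087834·(0.89678781 + 0.45834091·0.44246087) = 28.685810
y = r_b·(sin φ − φ·cos φ) = 26.087834·(0.44246087 − 0.45834091·0.89678781) = 0.819845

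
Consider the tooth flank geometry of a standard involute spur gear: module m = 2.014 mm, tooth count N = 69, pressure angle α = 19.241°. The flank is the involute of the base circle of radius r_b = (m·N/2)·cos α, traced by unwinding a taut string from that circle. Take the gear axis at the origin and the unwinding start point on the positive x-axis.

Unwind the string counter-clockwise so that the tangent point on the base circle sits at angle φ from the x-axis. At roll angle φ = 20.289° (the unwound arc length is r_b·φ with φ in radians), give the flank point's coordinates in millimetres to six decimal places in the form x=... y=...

x=69.586718 y=0.958854

pitch radius r_p = m·N/2 = 2.014·69/2 = 69.483000
base radius r_b = r_p·cos α = 69.483000·cos 19.241° = 65.601735
roll angle φ = 20.289° = 0.35410985 rad
x = r_b·(cos φ + φ·sin φ) = 65.601735·(0.93795552 + 0.35410985·0.34675558) = 69.586718
y = r_b·(sin φ − φ·cos φ) = 65.601735·(0.34675558 − 0.35410985·0.93795552) = 0.958854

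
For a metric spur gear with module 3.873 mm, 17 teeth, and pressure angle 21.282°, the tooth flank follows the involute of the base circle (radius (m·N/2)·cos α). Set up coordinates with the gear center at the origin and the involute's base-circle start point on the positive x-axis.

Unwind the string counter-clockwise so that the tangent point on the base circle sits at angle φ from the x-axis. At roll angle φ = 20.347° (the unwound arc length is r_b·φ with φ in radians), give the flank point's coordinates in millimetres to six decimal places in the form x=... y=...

x=32.549209 y=0.452186

pitch radius r_p = m·N/2 = 3.873·17/2 = 32.920500
base radius r_b = r_p·cos α = 32.920500·cos 21.282° = 30.675496
roll angle φ = 20.347° = 0.35512214 rad
x = r_b·(cos φ + φ·sin φ) = 30.675496·(0.93760403 + 0.35512214·0.34770489) = 32.549209
y = r_b·(sin φ − φ·cos φ) = 30.675496·(0.34770489 − 0.35512214·0.93760403) = 0.452186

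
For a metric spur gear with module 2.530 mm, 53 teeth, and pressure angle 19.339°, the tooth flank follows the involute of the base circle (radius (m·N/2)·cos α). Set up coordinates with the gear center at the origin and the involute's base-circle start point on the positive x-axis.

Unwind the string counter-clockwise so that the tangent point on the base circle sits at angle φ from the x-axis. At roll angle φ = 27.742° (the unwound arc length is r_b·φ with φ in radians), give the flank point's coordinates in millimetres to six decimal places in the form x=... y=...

pitch radius r_p = m·N/2 = 2.530·53/2 = 67.045000
base radius r_b = r_p·cos α = 67.045000·cos 19.339° = 63.262037
roll angle φ = 27.742° = 0.48418924 rad
x = r_b·(cos φ + φ·sin φ) = 63.262037·(0.88505264 + 0.48418924·0.46549095) = 70.248592
y = r_b·(sin φ − φ·cos φ) = 63.262037·(0.46549095 − 0.48418924·0.88505264) = 2.338037

x=70.248592 y=2.338037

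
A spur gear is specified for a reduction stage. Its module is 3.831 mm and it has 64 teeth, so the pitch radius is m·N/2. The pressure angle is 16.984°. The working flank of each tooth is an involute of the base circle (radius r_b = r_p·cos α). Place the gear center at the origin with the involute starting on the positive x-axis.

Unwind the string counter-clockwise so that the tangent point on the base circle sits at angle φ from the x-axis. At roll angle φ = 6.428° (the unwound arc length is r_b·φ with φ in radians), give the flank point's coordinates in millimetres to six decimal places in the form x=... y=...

x=117.980854 y=0.055117

pitch radius r_p = m·N/2 = 3.831·64/2 = 122.592000
base radius r_b = r_p·cos α = 122.592000·cos 16.984° = 117.245317
roll angle φ = 6.428° = 0.11218976 rad
x = r_b·(cos φ + φ·sin φ) = 117.245317·(0.99371333 + 0.11218976·0.11195457) = 117.980854
y = r_b·(sin φ − φ·cos φ) = 117.245317·(0.11195457 − 0.11218976·0.99371333) = 0.055117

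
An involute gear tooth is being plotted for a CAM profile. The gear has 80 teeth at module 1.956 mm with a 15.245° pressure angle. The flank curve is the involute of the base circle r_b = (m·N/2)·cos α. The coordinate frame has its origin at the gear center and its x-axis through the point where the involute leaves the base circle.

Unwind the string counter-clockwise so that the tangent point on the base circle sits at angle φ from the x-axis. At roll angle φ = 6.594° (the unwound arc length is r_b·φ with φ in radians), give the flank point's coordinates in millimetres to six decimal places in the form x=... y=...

x=75.985014 y=0.038305

pitch radius r_p = m·N/2 = 1.956·80/2 = 78.240000
base radius r_b = r_p·cos α = 78.240000·cos 15.245° = 75.486756
roll angle φ = 6.594° = 0.11508701 rad
x = r_b·(cos φ + φ·sin φ) = 75.486756·(0.99338480 + 0.11508701·0.11483312) = 75.985014
y = r_b·(sin φ − φ·cos φ) = 75.486756·(0.11483312 − 0.11508701·0.99338480) = 0.038305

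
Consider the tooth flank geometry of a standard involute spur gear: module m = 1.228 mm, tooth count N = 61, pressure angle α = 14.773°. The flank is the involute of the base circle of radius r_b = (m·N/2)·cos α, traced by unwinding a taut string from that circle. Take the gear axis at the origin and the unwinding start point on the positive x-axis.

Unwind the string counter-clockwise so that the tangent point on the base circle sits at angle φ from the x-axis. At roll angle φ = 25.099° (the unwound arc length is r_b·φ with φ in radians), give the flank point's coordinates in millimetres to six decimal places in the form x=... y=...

pitch radius r_p = m·N/2 = 1.228·61/2 = 37.454000
base radius r_b = r_p·cos α = 37.454000·cos 14.773° = 36.215908
roll angle φ = 25.099° = 0.43806019 rad
x = r_b·(cos φ + φ·sin φ) = 36.215908·(0.90557620 + 0.43806019·0.42418362) = 39.525830
y = r_b·(sin φ − φ·cos φ) = 36.215908·(0.42418362 − 0.43806019·0.90557620) = 0.995457

x=39.525830 y=0.995457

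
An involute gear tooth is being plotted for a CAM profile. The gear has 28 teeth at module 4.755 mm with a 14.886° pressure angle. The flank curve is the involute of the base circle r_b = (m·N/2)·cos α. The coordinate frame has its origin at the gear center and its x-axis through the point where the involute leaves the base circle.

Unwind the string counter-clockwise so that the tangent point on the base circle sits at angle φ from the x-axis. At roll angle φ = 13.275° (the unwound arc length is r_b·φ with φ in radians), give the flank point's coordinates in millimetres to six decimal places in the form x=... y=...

pitch radius r_p = m·N/2 = 4.755·28/2 = 66.570000
base radius r_b = r_p·cos α = 66.570000·cos 14.886° = 64.335836
roll angle φ = 13.275° = 0.23169246 rad
x = r_b·(cos φ + φ·sin φ) = 64.335836·(0.97327916 + 0.23169246·0.22962509) = 66.039549
y = r_b·(sin φ − φ·cos φ) = 64.335836·(0.22962509 − 0.23169246·0.97327916) = 0.265298

x=66.039549 y=0.265298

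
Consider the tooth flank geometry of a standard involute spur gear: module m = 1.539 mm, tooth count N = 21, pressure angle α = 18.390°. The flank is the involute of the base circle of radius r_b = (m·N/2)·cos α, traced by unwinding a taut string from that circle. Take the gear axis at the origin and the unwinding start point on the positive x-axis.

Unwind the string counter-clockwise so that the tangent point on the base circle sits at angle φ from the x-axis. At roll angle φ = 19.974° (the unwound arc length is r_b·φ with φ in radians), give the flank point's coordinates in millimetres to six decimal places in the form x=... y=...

pitch radius r_p = m·N/2 = 1.539·21/2 = 16.159500
base radius r_b = r_p·cos α = 16.159500·cos 18.390° = 15.334252
roll angle φ = 19.974° = 0.34861206 rad
x = r_b·(cos φ + φ·sin φ) = 15.334252·(0.93984773 + 0.34861206·0.34159369) = 16.237921
y = r_b·(sin φ − φ·cos φ) = 15.334252·(0.34159369 − 0.34861206·0.93984773) = 0.213935

x=16.237921 y=0.213935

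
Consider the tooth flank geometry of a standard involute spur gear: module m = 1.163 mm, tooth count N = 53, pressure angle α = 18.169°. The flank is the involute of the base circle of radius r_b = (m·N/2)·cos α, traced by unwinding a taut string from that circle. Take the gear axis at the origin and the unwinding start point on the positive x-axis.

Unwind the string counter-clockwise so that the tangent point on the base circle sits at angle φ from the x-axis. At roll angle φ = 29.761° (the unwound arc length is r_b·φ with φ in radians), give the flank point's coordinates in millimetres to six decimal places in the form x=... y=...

x=32.970710 y=1.331386

pitch radius r_p = m·N/2 = 1.163·53/2 = 30.819500
base radius r_b = r_p·cos α = 30.819500·cos 18.169° = 29.282868
roll angle φ = 29.761° = 0.51942744 rad
x = r_b·(cos φ + φ·sin φ) = 29.282868·(0.86810353 + 0.51942744·0.49638318) = 32.970710
y = r_b·(sin φ − φ·cos φ) = 29.282868·(0.49638318 − 0.51942744·0.86810353) = 1.331386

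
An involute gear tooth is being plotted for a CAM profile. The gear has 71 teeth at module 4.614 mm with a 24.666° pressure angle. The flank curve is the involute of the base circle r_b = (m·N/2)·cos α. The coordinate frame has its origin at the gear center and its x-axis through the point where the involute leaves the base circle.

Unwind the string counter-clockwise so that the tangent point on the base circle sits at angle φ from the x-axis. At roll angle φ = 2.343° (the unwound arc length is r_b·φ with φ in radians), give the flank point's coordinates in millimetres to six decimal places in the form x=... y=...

pitch radius r_p = m·N/2 = 4.614·71/2 = 163.797000
base radius r_b = r_p·cos α = 163.797000·cos 24.666° = 148.851504
roll angle φ = 2.343° = 0.04089306 rad
x = r_b·(cos φ + φ·sin φ) = 148.851504·(0.99916400 + 0.04089306·0.04088167) = 148.975910
y = r_b·(sin φ − φ·cos φ) = 148.851504·(0.04088167 − 0.04089306·0.99916400) = 0.003392

x=148.975910 y=0.003392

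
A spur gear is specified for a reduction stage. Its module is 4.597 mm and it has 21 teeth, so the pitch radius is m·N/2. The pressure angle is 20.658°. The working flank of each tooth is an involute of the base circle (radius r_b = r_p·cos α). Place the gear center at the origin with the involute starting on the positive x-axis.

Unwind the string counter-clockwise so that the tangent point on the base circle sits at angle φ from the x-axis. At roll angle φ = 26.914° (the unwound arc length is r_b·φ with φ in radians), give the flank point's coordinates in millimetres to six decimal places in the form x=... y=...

x=49.876361 y=1.526280

pitch radius r_p = m·N/2 = 4.597·21/2 = 48.268500
base radius r_b = r_p·cos α = 48.268500·cos 20.658° = 45.164975
roll angle φ = 26.914° = 0.46973791 rad
x = r_b·(cos φ + φ·sin φ) = 45.164975·(0.89168695 + 0.46973791·0.45265260) = 49.876361
y = r_b·(sin φ − φ·cos φ) = 45.164975·(0.45265260 − 0.46973791·0.89168695) = 1.526280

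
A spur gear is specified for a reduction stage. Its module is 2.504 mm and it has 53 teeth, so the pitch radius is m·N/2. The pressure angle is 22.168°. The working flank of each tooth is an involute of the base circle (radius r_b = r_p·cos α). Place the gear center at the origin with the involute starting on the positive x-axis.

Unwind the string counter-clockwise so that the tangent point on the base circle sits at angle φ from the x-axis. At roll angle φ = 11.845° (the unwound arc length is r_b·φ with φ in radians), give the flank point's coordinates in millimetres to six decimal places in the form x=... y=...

x=62.750244 y=0.180214

pitch radius r_p = m·N/2 = 2.504·53/2 = 66.356000
base radius r_b = r_p·cos α = 66.356000·cos 22.168° = 61.451062
roll angle φ = 11.845° = 0.20673425 rad
x = r_b·(cos φ + φ·sin φ) = 61.451062·(0.97870648 + 0.20673425·0.20526479) = 62.750244
y = r_b·(sin φ − φ·cos φ) = 61.451062·(0.20526479 − 0.20673425·0.97870648) = 0.180214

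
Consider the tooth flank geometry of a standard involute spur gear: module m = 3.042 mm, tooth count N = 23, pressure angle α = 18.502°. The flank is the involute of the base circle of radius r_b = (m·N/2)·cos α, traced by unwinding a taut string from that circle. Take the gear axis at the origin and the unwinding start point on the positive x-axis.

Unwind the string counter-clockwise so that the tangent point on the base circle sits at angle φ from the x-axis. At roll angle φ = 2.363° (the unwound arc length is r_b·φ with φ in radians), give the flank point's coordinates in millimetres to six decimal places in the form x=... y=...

pitch radius r_p = m·N/2 = 3.042·23/2 = 34.983000
base radius r_b = r_p·cos α = 34.983000·cos 18.502° = 33.174819
roll angle φ = 2.363° = 0.04124213 rad
x = r_b·(cos φ + φ·sin φ) = 33.174819·(0.99914966 + 0.04124213·0.04123044) = 33.203021
y = r_b·(sin φ − φ·cos φ) = 33.174819·(0.04123044 − 0.04124213·0.99914966) = 0.000776

x=33.203021 y=0.000776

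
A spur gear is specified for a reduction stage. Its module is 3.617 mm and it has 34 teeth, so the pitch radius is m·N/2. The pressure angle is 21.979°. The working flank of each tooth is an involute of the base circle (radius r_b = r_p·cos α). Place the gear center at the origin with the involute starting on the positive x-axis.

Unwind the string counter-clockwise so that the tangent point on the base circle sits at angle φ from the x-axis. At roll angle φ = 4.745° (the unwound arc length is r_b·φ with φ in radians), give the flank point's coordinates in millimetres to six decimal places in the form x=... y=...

pitch radius r_p = m·N/2 = 3.617·34/2 = 61.489000
base radius r_b = r_p·cos α = 61.489000·cos 21.979° = 57.020047
roll angle φ = 4.745° = 0.08281587 rad
x = r_b·(cos φ + φ·sin φ) = 57.020047·(0.99657273 + 0.08281587·0.08272124) = 57.215247
y = r_b·(sin φ − φ·cos φ) = 57.020047·(0.08272124 − 0.08281587·0.99657273) = 0.010788

x=57.215247 y=0.010788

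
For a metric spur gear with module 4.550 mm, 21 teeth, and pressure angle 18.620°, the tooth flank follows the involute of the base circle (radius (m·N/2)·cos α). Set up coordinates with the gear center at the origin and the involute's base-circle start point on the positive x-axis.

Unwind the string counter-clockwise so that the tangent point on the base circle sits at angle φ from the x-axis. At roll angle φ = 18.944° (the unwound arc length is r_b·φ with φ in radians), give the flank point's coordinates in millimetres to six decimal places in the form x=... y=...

pitch radius r_p = m·N/2 = 4.550·21/2 = 47.775000
base radius r_b = r_p·cos α = 47.775000·cos 18.620° = 45.274314
roll angle φ = 18.944° = 0.33063517 rad
x = r_b·(cos φ + φ·sin φ) = 45.274314·(0.94583633 + 0.33063517·0.32464386) = 47.681776
y = r_b·(sin φ − φ·cos φ) = 45.274314·(0.32464386 − 0.33063517·0.94583633) = 0.539539

x=47.681776 y=0.539539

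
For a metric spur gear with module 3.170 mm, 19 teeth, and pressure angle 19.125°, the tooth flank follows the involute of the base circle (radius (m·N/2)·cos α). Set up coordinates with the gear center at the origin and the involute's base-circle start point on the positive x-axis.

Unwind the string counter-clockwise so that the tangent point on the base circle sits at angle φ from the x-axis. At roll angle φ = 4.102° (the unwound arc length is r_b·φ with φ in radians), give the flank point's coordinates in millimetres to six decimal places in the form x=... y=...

x=28.525660 y=0.003479

pitch radius r_p = m·N/2 = 3.170·19/2 = 30.115000
base radius r_b = r_p·cos α = 30.115000·cos 19.125° = 28.452834
roll angle φ = 4.102° = 0.07159341 rad
x = r_b·(cos φ + φ·sin φ) = 28.452834·(0.99743829 + 0.07159341·0.07153226) = 28.525660
y = r_b·(sin φ − φ·cos φ) = 28.452834·(0.07153226 − 0.07159341·0.99743829) = 0.003479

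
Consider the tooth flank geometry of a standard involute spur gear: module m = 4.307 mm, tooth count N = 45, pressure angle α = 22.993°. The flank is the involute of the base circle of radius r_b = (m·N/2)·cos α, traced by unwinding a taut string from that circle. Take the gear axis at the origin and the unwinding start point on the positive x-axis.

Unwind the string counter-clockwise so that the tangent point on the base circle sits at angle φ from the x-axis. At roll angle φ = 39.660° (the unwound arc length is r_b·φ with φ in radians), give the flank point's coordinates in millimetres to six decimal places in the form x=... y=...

x=108.087360 y=9.397705

pitch radius r_p = m·N/2 = 4.307·45/2 = 96.907500
base radius r_b = r_p·cos α = 96.907500·cos 22.993° = 89.208449
roll angle φ = 39.660° = 0.69219758 rad
x = r_b·(cos φ + φ·sin φ) = 89.208449·(0.76984531 + 0.69219758·0.63823052) = 108.087360
y = r_b·(sin φ − φ·cos φ) = 89.208449·(0.63823052 − 0.69219758·0.76984531) = 9.397705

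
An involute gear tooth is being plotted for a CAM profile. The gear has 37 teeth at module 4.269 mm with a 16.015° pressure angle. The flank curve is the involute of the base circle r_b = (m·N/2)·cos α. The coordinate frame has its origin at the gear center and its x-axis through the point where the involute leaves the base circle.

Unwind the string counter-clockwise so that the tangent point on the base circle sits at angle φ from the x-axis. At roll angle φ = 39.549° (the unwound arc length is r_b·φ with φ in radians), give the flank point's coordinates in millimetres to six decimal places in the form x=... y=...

x=91.897954 y=7.932116

pitch radius r_p = m·N/2 = 4.269·37/2 = 78.976500
base radius r_b = r_p·cos α = 78.976500·cos 16.015° = 75.911383
roll angle φ = 39.549° = 0.69026027 rad
x = r_b·(cos φ + φ·sin φ) = 75.911383·(0.77108032 + 0.69026027·0.63673789) = 91.897954
y = r_b·(sin φ − φ·cos φ) = 75.911383·(0.63673789 − 0.69026027·0.77108032) = 7.932116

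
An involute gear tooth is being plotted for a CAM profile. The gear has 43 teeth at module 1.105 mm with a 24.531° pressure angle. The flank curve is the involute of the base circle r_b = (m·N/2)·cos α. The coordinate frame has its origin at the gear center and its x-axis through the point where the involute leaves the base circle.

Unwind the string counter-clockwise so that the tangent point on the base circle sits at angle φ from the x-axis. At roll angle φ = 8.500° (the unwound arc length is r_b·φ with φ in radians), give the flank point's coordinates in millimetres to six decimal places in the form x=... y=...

pitch radius r_p = m·N/2 = 1.105·43/2 = 23.757500
base radius r_b = r_p·cos α = 23.757500·cos 24.531° = 21.613071
roll angle φ = 8.500° = 0.14835299 rad
x = r_b·(cos φ + φ·sin φ) = 21.613071·(0.98901586 + 0.14835299·0.14780941) = 21.849601
y = r_b·(sin φ − φ·cos φ) = 21.613071·(0.14780941 − 0.14835299·0.98901586) = 0.023471

x=21.849601 y=0.023471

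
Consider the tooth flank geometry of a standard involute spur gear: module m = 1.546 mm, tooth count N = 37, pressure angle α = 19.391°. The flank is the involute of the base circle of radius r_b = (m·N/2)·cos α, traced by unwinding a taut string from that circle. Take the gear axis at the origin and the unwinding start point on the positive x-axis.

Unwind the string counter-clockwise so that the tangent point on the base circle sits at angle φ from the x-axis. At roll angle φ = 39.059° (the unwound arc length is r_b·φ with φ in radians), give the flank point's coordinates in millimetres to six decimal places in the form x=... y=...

x=32.537697 y=2.718786

pitch radius r_p = m·N/2 = 1.546·37/2 = 28.601000
base radius r_b = r_p·cos α = 28.601000·cos 19.391° = 26.978603
roll angle φ = 39.059° = 0.68170815 rad
x = r_b·(cos φ + φ·sin φ) = 26.978603·(0.77649751 + 0.68170815·0.63012032) = 32.537697
y = r_b·(sin φ − φ·cos φ) = 26.978603·(0.63012032 − 0.68170815·0.77649751) = 2.718786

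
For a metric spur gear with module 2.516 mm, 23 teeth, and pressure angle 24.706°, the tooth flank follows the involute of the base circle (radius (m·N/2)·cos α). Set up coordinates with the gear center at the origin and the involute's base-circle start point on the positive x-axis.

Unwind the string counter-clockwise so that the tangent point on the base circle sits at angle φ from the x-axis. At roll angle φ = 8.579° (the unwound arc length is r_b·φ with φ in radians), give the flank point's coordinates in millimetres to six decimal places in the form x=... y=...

pitch radius r_p = m·N/2 = 2.516·23/2 = 28.934000
base radius r_b = r_p·cos α = 28.934000·cos 24.706° = 26.285509
roll angle φ = 8.579° = 0.14973180 rad
x = r_b·(cos φ + φ·sin φ) = 26.285509·(0.98881112 + 0.14973180·0.14917294) = 26.578515
y = r_b·(sin φ − φ·cos φ) = 26.285509·(0.14917294 − 0.14973180·0.98881112) = 0.029347

x=26.578515 y=0.029347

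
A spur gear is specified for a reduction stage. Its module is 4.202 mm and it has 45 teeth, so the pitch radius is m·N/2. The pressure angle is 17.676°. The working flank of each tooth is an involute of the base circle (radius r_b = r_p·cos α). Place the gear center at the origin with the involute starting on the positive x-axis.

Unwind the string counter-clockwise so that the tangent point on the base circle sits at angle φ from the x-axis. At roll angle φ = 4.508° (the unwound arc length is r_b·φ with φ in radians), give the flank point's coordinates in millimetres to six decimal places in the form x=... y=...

pitch radius r_p = m·N/2 = 4.202·45/2 = 94.545000
base radius r_b = r_p·cos α = 94.545000·cos 17.676° = 90.081412
roll angle φ = 4.508° = 0.07867944 rad
x = r_b·(cos φ + φ·sin φ) = 90.081412·(0.99690637 + 0.07867944·0.07859829) = 90.359804
y = r_b·(sin φ − φ·cos φ) = 90.081412·(0.07859829 − 0.07867944·0.99690637) = 0.014616

x=90.359804 y=0.014616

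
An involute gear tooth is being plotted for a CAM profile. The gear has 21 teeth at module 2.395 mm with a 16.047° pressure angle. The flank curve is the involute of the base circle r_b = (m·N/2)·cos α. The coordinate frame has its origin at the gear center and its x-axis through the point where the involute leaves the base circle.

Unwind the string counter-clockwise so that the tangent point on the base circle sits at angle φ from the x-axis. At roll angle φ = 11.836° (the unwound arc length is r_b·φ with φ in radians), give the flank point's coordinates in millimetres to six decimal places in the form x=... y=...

x=24.677812 y=0.070714

pitch radius r_p = m·N/2 = 2.395·21/2 = 25.147500
base radius r_b = r_p·cos α = 25.147500·cos 16.047° = 24.167634
roll angle φ = 11.836° = 0.20657717 rad
x = r_b·(cos φ + φ·sin φ) = 24.167634·(0.97873871 + 0.20657717·0.20511105) = 24.677812
y = r_b·(sin φ − φ·cos φ) = 24.167634·(0.20511105 − 0.20657717·0.97873871) = 0.070714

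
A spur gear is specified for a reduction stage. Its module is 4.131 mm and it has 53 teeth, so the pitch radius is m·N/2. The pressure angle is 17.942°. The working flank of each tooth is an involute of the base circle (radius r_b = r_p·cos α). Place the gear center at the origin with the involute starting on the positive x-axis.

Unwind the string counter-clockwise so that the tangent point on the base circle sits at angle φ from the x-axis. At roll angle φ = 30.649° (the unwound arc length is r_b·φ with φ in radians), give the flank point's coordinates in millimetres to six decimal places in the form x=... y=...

x=117.999378 y=5.163348

pitch radius r_p = m·N/2 = 4.131·53/2 = 109.471500
base radius r_b = r_p·cos α = 109.471500·cos 17.942° = 104.147774
roll angle φ = 30.649° = 0.53492596 rad
x = r_b·(cos φ + φ·sin φ) = 104.147774·(0.86030637 + 0.53492596·0.50977735) = 117.999378
y = r_b·(sin φ − φ·cos φ) = 104.147774·(0.50977735 − 0.53492596·0.86030637) = 5.163348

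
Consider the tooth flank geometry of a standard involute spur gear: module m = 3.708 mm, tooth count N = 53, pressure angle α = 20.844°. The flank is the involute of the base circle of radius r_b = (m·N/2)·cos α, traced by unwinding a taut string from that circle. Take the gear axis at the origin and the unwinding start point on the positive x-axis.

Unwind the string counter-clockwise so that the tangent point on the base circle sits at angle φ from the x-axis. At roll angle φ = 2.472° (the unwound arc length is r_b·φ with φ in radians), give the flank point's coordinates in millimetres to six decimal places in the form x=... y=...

pitch radius r_p = m·N/2 = 3.708·53/2 = 98.262000
base radius r_b = r_p·cos α = 98.262000·cos 20.844° = 91.831017
roll angle φ = 2.472° = 0.04314454 rad
x = r_b·(cos φ + φ·sin φ) = 91.831017·(0.99906942 + 0.04314454·0.04313116) = 91.916447
y = r_b·(sin φ − φ·cos φ) = 91.831017·(0.04313116 − 0.04314454·0.99906942) = 0.002458

x=91.916447 y=0.002458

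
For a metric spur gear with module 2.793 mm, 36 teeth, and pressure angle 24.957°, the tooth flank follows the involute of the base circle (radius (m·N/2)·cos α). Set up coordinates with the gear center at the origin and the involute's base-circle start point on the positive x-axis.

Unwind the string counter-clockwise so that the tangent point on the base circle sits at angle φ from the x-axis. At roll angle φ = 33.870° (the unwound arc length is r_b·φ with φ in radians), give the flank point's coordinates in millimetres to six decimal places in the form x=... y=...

pitch radius r_p = m·N/2 = 2.793·36/2 = 50.274000
base radius r_b = r_p·cos α = 50.274000·cos 24.957° = 45.579650
roll angle φ = 33.870° = 0.59114302 rad
x = r_b·(cos φ + φ·sin φ) = 45.579650·(0.83030421 + 0.59114302·0.55731044) = 52.861199
y = r_b·(sin φ − φ·cos φ) = 45.579650·(0.55731044 − 0.59114302·0.83030421) = 3.030222

x=52.861199 y=3.030222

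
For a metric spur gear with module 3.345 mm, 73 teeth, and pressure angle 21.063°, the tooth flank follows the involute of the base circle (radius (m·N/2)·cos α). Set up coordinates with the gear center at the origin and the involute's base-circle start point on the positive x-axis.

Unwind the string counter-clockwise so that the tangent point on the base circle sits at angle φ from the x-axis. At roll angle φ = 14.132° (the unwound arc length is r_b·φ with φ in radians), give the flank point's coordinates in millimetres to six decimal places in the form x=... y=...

pitch radius r_p = m·N/2 = 3.345·73/2 = 122.092500
base radius r_b = r_p·cos α = 122.092500·cos 21.063° = 113.934989
roll angle φ = 14.132° = 0.24664993 rad
x = r_b·(cos φ + φ·sin φ) = 113.934989·(0.96973580 + 0.24664993·0.24415665) = 117.348143
y = r_b·(sin φ − φ·cos φ) = 113.934989·(0.24415665 − 0.24664993·0.96973580) = 0.566415

x=117.348143 y=0.566415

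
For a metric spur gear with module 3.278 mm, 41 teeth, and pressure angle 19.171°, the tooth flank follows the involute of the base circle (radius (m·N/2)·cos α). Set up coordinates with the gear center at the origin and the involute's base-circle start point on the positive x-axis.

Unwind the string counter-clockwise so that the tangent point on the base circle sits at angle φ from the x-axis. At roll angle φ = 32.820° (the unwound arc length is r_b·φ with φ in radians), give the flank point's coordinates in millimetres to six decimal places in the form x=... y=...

pitch radius r_p = m·N/2 = 3.278·41/2 = 67.199000
base radius r_b = r_p·cos α = 67.199000·cos 19.171° = 63.472325
roll angle φ = 32.820° = 0.57281706 rad
x = r_b·(cos φ + φ·sin φ) = 63.472325·(0.84037746 + 0.57281706·0.54200159) = 73.046822
y = r_b·(sin φ − φ·cos φ) = 63.472325·(0.54200159 − 0.57281706·0.84037746) = 3.847632

x=73.046822 y=3.847632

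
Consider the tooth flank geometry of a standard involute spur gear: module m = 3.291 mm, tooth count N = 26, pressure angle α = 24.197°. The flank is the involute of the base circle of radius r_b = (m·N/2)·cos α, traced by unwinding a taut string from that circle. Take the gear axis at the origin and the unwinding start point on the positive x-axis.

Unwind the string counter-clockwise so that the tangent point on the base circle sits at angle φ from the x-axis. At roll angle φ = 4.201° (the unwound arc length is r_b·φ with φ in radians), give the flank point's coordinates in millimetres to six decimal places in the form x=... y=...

pitch radius r_p = m·N/2 = 3.291·26/2 = 42.783000
base radius r_b = r_p·cos α = 42.783000·cos 24.197° = 39.024153
roll angle φ = 4.201° = 0.07332128 rad
x = r_b·(cos φ + φ·sin φ) = 39.024153·(0.99731320 + 0.07332128·0.07325560) = 39.128909
y = r_b·(sin φ − φ·cos φ) = 39.024153·(0.07325560 − 0.07332128·0.99731320) = 0.005125

x=39.128909 y=0.005125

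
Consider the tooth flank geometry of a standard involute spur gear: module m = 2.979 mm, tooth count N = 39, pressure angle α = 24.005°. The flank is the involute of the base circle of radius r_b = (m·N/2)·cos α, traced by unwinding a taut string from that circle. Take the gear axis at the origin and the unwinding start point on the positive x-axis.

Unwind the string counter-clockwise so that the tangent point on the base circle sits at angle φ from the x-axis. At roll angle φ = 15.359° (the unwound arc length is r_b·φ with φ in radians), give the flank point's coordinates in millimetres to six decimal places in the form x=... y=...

x=54.938776 y=0.338294

pitch radius r_p = m·N/2 = 2.979·39/2 = 58.090500
base radius r_b = r_p·cos α = 58.090500·cos 24.005° = 53.066250
roll angle φ = 15.359° = 0.26806512 rad
x = r_b·(cos φ + φ·sin φ) = 53.066250·(0.96428519 + 0.26806512·0.26486616) = 54.938776
y = r_b·(sin φ − φ·cos φ) = 53.066250·(0.26486616 − 0.26806512·0.96428519) = 0.338294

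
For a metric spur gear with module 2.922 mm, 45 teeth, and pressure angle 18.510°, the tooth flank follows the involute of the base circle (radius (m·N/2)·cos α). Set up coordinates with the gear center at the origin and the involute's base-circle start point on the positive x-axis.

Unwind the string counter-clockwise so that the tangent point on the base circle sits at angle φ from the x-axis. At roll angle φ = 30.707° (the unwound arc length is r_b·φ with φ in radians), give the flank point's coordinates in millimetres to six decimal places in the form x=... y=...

pitch radius r_p = m·N/2 = 2.922·45/2 = 65.745000
base radius r_b = r_p·cos α = 65.745000·cos 18.510° = 62.343897
roll angle φ = 30.707° = 0.53593825 rad
x = r_b·(cos φ + φ·sin φ) = 62.343897·(0.85978989 + 0.53593825·0.51064796) = 70.664667
y = r_b·(sin φ − φ·cos φ) = 62.343897·(0.51064796 − 0.53593825·0.85978989) = 3.108072

x=70.664667 y=3.108072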